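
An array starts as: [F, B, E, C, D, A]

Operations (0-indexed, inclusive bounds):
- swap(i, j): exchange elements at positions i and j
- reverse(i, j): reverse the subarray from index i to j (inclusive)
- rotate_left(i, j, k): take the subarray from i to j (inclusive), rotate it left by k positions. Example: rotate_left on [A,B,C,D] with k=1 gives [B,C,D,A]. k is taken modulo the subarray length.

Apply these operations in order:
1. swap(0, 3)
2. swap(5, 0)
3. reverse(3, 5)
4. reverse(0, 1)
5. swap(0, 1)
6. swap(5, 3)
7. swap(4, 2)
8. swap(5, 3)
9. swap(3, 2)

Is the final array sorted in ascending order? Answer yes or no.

Answer: yes

Derivation:
After 1 (swap(0, 3)): [C, B, E, F, D, A]
After 2 (swap(5, 0)): [A, B, E, F, D, C]
After 3 (reverse(3, 5)): [A, B, E, C, D, F]
After 4 (reverse(0, 1)): [B, A, E, C, D, F]
After 5 (swap(0, 1)): [A, B, E, C, D, F]
After 6 (swap(5, 3)): [A, B, E, F, D, C]
After 7 (swap(4, 2)): [A, B, D, F, E, C]
After 8 (swap(5, 3)): [A, B, D, C, E, F]
After 9 (swap(3, 2)): [A, B, C, D, E, F]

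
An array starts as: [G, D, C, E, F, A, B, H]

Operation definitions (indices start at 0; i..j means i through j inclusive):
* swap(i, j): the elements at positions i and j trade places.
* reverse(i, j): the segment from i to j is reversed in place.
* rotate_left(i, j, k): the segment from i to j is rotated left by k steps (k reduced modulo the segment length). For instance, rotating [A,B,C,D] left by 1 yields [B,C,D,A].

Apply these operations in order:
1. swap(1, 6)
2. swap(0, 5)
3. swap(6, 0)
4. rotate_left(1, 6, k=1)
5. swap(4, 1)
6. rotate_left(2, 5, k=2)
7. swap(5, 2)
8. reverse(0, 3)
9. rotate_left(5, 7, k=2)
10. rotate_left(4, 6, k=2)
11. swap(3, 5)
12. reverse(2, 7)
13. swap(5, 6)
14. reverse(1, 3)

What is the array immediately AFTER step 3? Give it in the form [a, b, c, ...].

After 1 (swap(1, 6)): [G, B, C, E, F, A, D, H]
After 2 (swap(0, 5)): [A, B, C, E, F, G, D, H]
After 3 (swap(6, 0)): [D, B, C, E, F, G, A, H]

Answer: [D, B, C, E, F, G, A, H]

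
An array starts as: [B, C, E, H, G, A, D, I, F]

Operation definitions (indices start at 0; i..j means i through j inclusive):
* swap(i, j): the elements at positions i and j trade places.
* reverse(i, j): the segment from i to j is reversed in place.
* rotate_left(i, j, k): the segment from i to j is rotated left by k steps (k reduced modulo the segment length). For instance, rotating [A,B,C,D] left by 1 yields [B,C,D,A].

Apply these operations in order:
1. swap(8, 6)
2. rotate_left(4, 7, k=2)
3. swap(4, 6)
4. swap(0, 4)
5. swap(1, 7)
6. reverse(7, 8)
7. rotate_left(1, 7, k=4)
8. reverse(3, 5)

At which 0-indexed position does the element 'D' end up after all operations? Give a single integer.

Answer: 5

Derivation:
After 1 (swap(8, 6)): [B, C, E, H, G, A, F, I, D]
After 2 (rotate_left(4, 7, k=2)): [B, C, E, H, F, I, G, A, D]
After 3 (swap(4, 6)): [B, C, E, H, G, I, F, A, D]
After 4 (swap(0, 4)): [G, C, E, H, B, I, F, A, D]
After 5 (swap(1, 7)): [G, A, E, H, B, I, F, C, D]
After 6 (reverse(7, 8)): [G, A, E, H, B, I, F, D, C]
After 7 (rotate_left(1, 7, k=4)): [G, I, F, D, A, E, H, B, C]
After 8 (reverse(3, 5)): [G, I, F, E, A, D, H, B, C]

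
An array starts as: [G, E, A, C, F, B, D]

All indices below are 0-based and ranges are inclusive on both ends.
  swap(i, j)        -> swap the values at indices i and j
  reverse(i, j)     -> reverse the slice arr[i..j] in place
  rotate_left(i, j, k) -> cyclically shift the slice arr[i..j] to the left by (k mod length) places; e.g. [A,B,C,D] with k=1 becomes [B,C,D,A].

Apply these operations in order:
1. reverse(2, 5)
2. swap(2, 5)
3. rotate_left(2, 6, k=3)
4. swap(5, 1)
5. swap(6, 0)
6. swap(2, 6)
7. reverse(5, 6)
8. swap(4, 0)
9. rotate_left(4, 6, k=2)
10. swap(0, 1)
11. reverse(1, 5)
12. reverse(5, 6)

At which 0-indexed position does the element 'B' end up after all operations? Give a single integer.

Answer: 5

Derivation:
After 1 (reverse(2, 5)): [G, E, B, F, C, A, D]
After 2 (swap(2, 5)): [G, E, A, F, C, B, D]
After 3 (rotate_left(2, 6, k=3)): [G, E, B, D, A, F, C]
After 4 (swap(5, 1)): [G, F, B, D, A, E, C]
After 5 (swap(6, 0)): [C, F, B, D, A, E, G]
After 6 (swap(2, 6)): [C, F, G, D, A, E, B]
After 7 (reverse(5, 6)): [C, F, G, D, A, B, E]
After 8 (swap(4, 0)): [A, F, G, D, C, B, E]
After 9 (rotate_left(4, 6, k=2)): [A, F, G, D, E, C, B]
After 10 (swap(0, 1)): [F, A, G, D, E, C, B]
After 11 (reverse(1, 5)): [F, C, E, D, G, A, B]
After 12 (reverse(5, 6)): [F, C, E, D, G, B, A]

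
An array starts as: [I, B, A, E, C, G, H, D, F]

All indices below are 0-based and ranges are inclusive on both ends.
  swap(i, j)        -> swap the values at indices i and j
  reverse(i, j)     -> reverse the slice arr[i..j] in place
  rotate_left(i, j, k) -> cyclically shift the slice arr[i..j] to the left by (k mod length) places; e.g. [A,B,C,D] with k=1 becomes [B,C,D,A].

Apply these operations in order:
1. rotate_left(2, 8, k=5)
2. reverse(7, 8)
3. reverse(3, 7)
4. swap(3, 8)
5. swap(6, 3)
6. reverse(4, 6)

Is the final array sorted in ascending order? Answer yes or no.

Answer: no

Derivation:
After 1 (rotate_left(2, 8, k=5)): [I, B, D, F, A, E, C, G, H]
After 2 (reverse(7, 8)): [I, B, D, F, A, E, C, H, G]
After 3 (reverse(3, 7)): [I, B, D, H, C, E, A, F, G]
After 4 (swap(3, 8)): [I, B, D, G, C, E, A, F, H]
After 5 (swap(6, 3)): [I, B, D, A, C, E, G, F, H]
After 6 (reverse(4, 6)): [I, B, D, A, G, E, C, F, H]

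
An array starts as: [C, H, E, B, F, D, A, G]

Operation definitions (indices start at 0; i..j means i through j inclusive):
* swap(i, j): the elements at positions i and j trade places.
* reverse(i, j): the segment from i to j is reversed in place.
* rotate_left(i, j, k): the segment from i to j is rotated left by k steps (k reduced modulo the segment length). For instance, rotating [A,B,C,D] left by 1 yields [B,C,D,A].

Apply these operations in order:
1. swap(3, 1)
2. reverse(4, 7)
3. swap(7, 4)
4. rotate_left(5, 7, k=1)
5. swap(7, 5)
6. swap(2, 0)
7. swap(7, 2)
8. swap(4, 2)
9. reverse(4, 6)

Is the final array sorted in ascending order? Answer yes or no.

Answer: no

Derivation:
After 1 (swap(3, 1)): [C, B, E, H, F, D, A, G]
After 2 (reverse(4, 7)): [C, B, E, H, G, A, D, F]
After 3 (swap(7, 4)): [C, B, E, H, F, A, D, G]
After 4 (rotate_left(5, 7, k=1)): [C, B, E, H, F, D, G, A]
After 5 (swap(7, 5)): [C, B, E, H, F, A, G, D]
After 6 (swap(2, 0)): [E, B, C, H, F, A, G, D]
After 7 (swap(7, 2)): [E, B, D, H, F, A, G, C]
After 8 (swap(4, 2)): [E, B, F, H, D, A, G, C]
After 9 (reverse(4, 6)): [E, B, F, H, G, A, D, C]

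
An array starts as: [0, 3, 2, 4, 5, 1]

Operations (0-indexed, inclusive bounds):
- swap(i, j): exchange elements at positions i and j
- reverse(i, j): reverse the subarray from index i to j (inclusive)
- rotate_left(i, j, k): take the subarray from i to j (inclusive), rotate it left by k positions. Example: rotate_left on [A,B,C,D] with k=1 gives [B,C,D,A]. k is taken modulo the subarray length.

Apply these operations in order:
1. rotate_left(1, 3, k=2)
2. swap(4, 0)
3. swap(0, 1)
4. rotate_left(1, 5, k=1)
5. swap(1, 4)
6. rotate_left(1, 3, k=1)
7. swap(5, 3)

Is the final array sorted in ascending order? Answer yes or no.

After 1 (rotate_left(1, 3, k=2)): [0, 4, 3, 2, 5, 1]
After 2 (swap(4, 0)): [5, 4, 3, 2, 0, 1]
After 3 (swap(0, 1)): [4, 5, 3, 2, 0, 1]
After 4 (rotate_left(1, 5, k=1)): [4, 3, 2, 0, 1, 5]
After 5 (swap(1, 4)): [4, 1, 2, 0, 3, 5]
After 6 (rotate_left(1, 3, k=1)): [4, 2, 0, 1, 3, 5]
After 7 (swap(5, 3)): [4, 2, 0, 5, 3, 1]

Answer: no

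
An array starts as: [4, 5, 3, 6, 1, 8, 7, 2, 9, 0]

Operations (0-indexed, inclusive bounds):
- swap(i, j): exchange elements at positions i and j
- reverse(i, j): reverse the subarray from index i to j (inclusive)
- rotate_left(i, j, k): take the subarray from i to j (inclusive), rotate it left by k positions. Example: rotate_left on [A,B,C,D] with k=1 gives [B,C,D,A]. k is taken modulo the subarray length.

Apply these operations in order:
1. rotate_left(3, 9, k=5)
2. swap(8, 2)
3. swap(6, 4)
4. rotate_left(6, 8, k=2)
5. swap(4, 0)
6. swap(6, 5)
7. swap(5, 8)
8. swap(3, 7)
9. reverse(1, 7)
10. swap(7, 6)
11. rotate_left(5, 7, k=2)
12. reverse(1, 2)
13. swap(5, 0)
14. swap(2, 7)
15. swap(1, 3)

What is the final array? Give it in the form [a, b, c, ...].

After 1 (rotate_left(3, 9, k=5)): [4, 5, 3, 9, 0, 6, 1, 8, 7, 2]
After 2 (swap(8, 2)): [4, 5, 7, 9, 0, 6, 1, 8, 3, 2]
After 3 (swap(6, 4)): [4, 5, 7, 9, 1, 6, 0, 8, 3, 2]
After 4 (rotate_left(6, 8, k=2)): [4, 5, 7, 9, 1, 6, 3, 0, 8, 2]
After 5 (swap(4, 0)): [1, 5, 7, 9, 4, 6, 3, 0, 8, 2]
After 6 (swap(6, 5)): [1, 5, 7, 9, 4, 3, 6, 0, 8, 2]
After 7 (swap(5, 8)): [1, 5, 7, 9, 4, 8, 6, 0, 3, 2]
After 8 (swap(3, 7)): [1, 5, 7, 0, 4, 8, 6, 9, 3, 2]
After 9 (reverse(1, 7)): [1, 9, 6, 8, 4, 0, 7, 5, 3, 2]
After 10 (swap(7, 6)): [1, 9, 6, 8, 4, 0, 5, 7, 3, 2]
After 11 (rotate_left(5, 7, k=2)): [1, 9, 6, 8, 4, 7, 0, 5, 3, 2]
After 12 (reverse(1, 2)): [1, 6, 9, 8, 4, 7, 0, 5, 3, 2]
After 13 (swap(5, 0)): [7, 6, 9, 8, 4, 1, 0, 5, 3, 2]
After 14 (swap(2, 7)): [7, 6, 5, 8, 4, 1, 0, 9, 3, 2]
After 15 (swap(1, 3)): [7, 8, 5, 6, 4, 1, 0, 9, 3, 2]

Answer: [7, 8, 5, 6, 4, 1, 0, 9, 3, 2]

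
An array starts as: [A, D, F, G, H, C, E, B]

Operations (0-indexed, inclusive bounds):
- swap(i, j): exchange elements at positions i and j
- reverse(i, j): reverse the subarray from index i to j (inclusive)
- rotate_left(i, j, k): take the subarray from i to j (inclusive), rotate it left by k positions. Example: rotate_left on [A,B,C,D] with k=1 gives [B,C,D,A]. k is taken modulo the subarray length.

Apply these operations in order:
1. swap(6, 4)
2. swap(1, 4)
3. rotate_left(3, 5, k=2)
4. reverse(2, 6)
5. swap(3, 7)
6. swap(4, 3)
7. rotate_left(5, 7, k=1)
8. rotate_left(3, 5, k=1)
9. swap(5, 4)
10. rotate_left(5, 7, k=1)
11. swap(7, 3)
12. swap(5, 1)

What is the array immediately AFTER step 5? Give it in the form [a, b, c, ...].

After 1 (swap(6, 4)): [A, D, F, G, E, C, H, B]
After 2 (swap(1, 4)): [A, E, F, G, D, C, H, B]
After 3 (rotate_left(3, 5, k=2)): [A, E, F, C, G, D, H, B]
After 4 (reverse(2, 6)): [A, E, H, D, G, C, F, B]
After 5 (swap(3, 7)): [A, E, H, B, G, C, F, D]

Answer: [A, E, H, B, G, C, F, D]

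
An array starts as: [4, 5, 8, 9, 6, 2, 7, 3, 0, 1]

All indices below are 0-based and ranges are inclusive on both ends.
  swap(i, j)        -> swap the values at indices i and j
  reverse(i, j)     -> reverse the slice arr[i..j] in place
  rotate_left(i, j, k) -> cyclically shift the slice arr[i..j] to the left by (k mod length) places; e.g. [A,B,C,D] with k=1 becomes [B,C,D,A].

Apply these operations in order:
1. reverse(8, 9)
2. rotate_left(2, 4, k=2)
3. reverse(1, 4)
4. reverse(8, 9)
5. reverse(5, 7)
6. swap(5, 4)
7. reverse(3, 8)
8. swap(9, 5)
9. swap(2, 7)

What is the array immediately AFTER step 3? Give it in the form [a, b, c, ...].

Answer: [4, 9, 8, 6, 5, 2, 7, 3, 1, 0]

Derivation:
After 1 (reverse(8, 9)): [4, 5, 8, 9, 6, 2, 7, 3, 1, 0]
After 2 (rotate_left(2, 4, k=2)): [4, 5, 6, 8, 9, 2, 7, 3, 1, 0]
After 3 (reverse(1, 4)): [4, 9, 8, 6, 5, 2, 7, 3, 1, 0]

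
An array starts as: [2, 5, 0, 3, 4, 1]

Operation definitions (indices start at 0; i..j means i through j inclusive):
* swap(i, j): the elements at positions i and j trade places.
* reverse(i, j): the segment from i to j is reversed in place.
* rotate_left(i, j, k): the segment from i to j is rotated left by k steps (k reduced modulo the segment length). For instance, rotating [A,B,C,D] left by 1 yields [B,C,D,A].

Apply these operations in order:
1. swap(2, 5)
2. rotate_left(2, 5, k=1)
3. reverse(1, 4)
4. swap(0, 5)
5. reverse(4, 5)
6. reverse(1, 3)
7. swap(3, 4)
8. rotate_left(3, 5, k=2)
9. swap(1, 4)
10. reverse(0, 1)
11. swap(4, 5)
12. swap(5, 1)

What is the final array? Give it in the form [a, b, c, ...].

After 1 (swap(2, 5)): [2, 5, 1, 3, 4, 0]
After 2 (rotate_left(2, 5, k=1)): [2, 5, 3, 4, 0, 1]
After 3 (reverse(1, 4)): [2, 0, 4, 3, 5, 1]
After 4 (swap(0, 5)): [1, 0, 4, 3, 5, 2]
After 5 (reverse(4, 5)): [1, 0, 4, 3, 2, 5]
After 6 (reverse(1, 3)): [1, 3, 4, 0, 2, 5]
After 7 (swap(3, 4)): [1, 3, 4, 2, 0, 5]
After 8 (rotate_left(3, 5, k=2)): [1, 3, 4, 5, 2, 0]
After 9 (swap(1, 4)): [1, 2, 4, 5, 3, 0]
After 10 (reverse(0, 1)): [2, 1, 4, 5, 3, 0]
After 11 (swap(4, 5)): [2, 1, 4, 5, 0, 3]
After 12 (swap(5, 1)): [2, 3, 4, 5, 0, 1]

Answer: [2, 3, 4, 5, 0, 1]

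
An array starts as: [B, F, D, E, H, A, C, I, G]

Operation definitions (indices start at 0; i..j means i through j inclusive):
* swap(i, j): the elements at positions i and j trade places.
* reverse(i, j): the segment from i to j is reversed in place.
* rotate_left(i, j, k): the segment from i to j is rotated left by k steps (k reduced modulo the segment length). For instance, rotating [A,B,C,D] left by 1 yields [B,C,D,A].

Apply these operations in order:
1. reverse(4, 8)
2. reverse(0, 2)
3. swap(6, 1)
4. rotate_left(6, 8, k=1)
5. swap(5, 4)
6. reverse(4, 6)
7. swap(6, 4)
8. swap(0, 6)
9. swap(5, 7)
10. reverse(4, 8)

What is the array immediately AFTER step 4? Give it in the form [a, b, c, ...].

After 1 (reverse(4, 8)): [B, F, D, E, G, I, C, A, H]
After 2 (reverse(0, 2)): [D, F, B, E, G, I, C, A, H]
After 3 (swap(6, 1)): [D, C, B, E, G, I, F, A, H]
After 4 (rotate_left(6, 8, k=1)): [D, C, B, E, G, I, A, H, F]

Answer: [D, C, B, E, G, I, A, H, F]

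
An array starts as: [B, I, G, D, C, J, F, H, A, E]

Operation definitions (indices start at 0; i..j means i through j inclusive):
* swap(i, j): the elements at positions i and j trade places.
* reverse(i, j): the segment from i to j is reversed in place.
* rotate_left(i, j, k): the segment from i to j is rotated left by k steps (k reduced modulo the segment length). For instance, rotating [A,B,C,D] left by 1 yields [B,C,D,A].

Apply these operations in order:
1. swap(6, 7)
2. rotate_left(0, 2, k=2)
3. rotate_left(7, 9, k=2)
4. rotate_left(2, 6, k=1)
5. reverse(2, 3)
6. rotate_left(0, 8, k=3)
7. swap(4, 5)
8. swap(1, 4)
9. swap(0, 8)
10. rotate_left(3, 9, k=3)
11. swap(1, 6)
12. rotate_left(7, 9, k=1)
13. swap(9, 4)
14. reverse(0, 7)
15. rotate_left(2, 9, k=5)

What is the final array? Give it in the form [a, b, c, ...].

After 1 (swap(6, 7)): [B, I, G, D, C, J, H, F, A, E]
After 2 (rotate_left(0, 2, k=2)): [G, B, I, D, C, J, H, F, A, E]
After 3 (rotate_left(7, 9, k=2)): [G, B, I, D, C, J, H, E, F, A]
After 4 (rotate_left(2, 6, k=1)): [G, B, D, C, J, H, I, E, F, A]
After 5 (reverse(2, 3)): [G, B, C, D, J, H, I, E, F, A]
After 6 (rotate_left(0, 8, k=3)): [D, J, H, I, E, F, G, B, C, A]
After 7 (swap(4, 5)): [D, J, H, I, F, E, G, B, C, A]
After 8 (swap(1, 4)): [D, F, H, I, J, E, G, B, C, A]
After 9 (swap(0, 8)): [C, F, H, I, J, E, G, B, D, A]
After 10 (rotate_left(3, 9, k=3)): [C, F, H, G, B, D, A, I, J, E]
After 11 (swap(1, 6)): [C, A, H, G, B, D, F, I, J, E]
After 12 (rotate_left(7, 9, k=1)): [C, A, H, G, B, D, F, J, E, I]
After 13 (swap(9, 4)): [C, A, H, G, I, D, F, J, E, B]
After 14 (reverse(0, 7)): [J, F, D, I, G, H, A, C, E, B]
After 15 (rotate_left(2, 9, k=5)): [J, F, C, E, B, D, I, G, H, A]

Answer: [J, F, C, E, B, D, I, G, H, A]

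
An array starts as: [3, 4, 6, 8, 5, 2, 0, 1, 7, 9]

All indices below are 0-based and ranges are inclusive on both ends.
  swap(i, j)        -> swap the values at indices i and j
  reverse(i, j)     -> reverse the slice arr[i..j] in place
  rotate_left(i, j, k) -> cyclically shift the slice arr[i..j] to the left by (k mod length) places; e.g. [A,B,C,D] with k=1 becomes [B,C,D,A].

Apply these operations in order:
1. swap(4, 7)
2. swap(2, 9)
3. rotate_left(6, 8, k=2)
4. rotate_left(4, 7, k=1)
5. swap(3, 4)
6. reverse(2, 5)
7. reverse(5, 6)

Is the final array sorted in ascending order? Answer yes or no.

Answer: no

Derivation:
After 1 (swap(4, 7)): [3, 4, 6, 8, 1, 2, 0, 5, 7, 9]
After 2 (swap(2, 9)): [3, 4, 9, 8, 1, 2, 0, 5, 7, 6]
After 3 (rotate_left(6, 8, k=2)): [3, 4, 9, 8, 1, 2, 7, 0, 5, 6]
After 4 (rotate_left(4, 7, k=1)): [3, 4, 9, 8, 2, 7, 0, 1, 5, 6]
After 5 (swap(3, 4)): [3, 4, 9, 2, 8, 7, 0, 1, 5, 6]
After 6 (reverse(2, 5)): [3, 4, 7, 8, 2, 9, 0, 1, 5, 6]
After 7 (reverse(5, 6)): [3, 4, 7, 8, 2, 0, 9, 1, 5, 6]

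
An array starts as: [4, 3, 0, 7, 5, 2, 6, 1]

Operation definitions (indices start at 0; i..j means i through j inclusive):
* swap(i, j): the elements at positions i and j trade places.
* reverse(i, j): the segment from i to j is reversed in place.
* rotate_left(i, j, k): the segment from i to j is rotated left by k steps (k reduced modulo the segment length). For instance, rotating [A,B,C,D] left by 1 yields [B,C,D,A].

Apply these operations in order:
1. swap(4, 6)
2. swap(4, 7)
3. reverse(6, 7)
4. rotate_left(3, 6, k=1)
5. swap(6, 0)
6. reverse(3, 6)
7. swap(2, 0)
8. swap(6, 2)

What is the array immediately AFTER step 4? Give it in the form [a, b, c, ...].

Answer: [4, 3, 0, 1, 2, 6, 7, 5]

Derivation:
After 1 (swap(4, 6)): [4, 3, 0, 7, 6, 2, 5, 1]
After 2 (swap(4, 7)): [4, 3, 0, 7, 1, 2, 5, 6]
After 3 (reverse(6, 7)): [4, 3, 0, 7, 1, 2, 6, 5]
After 4 (rotate_left(3, 6, k=1)): [4, 3, 0, 1, 2, 6, 7, 5]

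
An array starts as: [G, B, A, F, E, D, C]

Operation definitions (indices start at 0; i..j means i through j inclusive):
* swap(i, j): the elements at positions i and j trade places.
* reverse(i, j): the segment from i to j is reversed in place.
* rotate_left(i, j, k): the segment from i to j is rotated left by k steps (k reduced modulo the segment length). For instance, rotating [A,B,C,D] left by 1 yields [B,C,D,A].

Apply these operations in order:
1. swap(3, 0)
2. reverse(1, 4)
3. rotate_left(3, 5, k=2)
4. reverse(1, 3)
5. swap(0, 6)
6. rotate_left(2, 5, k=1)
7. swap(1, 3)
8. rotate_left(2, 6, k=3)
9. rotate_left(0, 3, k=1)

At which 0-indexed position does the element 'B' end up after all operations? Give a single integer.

Answer: 6

Derivation:
After 1 (swap(3, 0)): [F, B, A, G, E, D, C]
After 2 (reverse(1, 4)): [F, E, G, A, B, D, C]
After 3 (rotate_left(3, 5, k=2)): [F, E, G, D, A, B, C]
After 4 (reverse(1, 3)): [F, D, G, E, A, B, C]
After 5 (swap(0, 6)): [C, D, G, E, A, B, F]
After 6 (rotate_left(2, 5, k=1)): [C, D, E, A, B, G, F]
After 7 (swap(1, 3)): [C, A, E, D, B, G, F]
After 8 (rotate_left(2, 6, k=3)): [C, A, G, F, E, D, B]
After 9 (rotate_left(0, 3, k=1)): [A, G, F, C, E, D, B]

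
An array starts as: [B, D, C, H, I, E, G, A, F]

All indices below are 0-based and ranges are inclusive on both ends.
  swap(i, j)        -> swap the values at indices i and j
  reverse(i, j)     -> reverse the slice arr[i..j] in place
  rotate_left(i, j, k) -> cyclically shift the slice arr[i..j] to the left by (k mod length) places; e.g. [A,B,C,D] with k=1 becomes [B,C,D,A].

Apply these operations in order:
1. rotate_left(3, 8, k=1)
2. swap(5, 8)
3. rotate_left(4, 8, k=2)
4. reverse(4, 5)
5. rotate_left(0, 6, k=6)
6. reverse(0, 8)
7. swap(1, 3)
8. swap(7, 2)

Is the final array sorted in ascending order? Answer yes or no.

Answer: no

Derivation:
After 1 (rotate_left(3, 8, k=1)): [B, D, C, I, E, G, A, F, H]
After 2 (swap(5, 8)): [B, D, C, I, E, H, A, F, G]
After 3 (rotate_left(4, 8, k=2)): [B, D, C, I, A, F, G, E, H]
After 4 (reverse(4, 5)): [B, D, C, I, F, A, G, E, H]
After 5 (rotate_left(0, 6, k=6)): [G, B, D, C, I, F, A, E, H]
After 6 (reverse(0, 8)): [H, E, A, F, I, C, D, B, G]
After 7 (swap(1, 3)): [H, F, A, E, I, C, D, B, G]
After 8 (swap(7, 2)): [H, F, B, E, I, C, D, A, G]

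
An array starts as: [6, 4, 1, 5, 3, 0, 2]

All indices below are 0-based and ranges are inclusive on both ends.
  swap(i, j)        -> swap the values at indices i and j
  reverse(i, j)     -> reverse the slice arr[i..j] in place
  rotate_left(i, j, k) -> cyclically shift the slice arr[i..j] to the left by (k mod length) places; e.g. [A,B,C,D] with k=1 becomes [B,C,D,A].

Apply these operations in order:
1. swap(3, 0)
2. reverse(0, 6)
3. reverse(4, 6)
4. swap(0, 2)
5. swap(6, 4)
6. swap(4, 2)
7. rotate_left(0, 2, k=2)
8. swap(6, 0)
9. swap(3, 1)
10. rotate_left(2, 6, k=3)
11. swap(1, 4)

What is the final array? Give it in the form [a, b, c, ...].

After 1 (swap(3, 0)): [5, 4, 1, 6, 3, 0, 2]
After 2 (reverse(0, 6)): [2, 0, 3, 6, 1, 4, 5]
After 3 (reverse(4, 6)): [2, 0, 3, 6, 5, 4, 1]
After 4 (swap(0, 2)): [3, 0, 2, 6, 5, 4, 1]
After 5 (swap(6, 4)): [3, 0, 2, 6, 1, 4, 5]
After 6 (swap(4, 2)): [3, 0, 1, 6, 2, 4, 5]
After 7 (rotate_left(0, 2, k=2)): [1, 3, 0, 6, 2, 4, 5]
After 8 (swap(6, 0)): [5, 3, 0, 6, 2, 4, 1]
After 9 (swap(3, 1)): [5, 6, 0, 3, 2, 4, 1]
After 10 (rotate_left(2, 6, k=3)): [5, 6, 4, 1, 0, 3, 2]
After 11 (swap(1, 4)): [5, 0, 4, 1, 6, 3, 2]

Answer: [5, 0, 4, 1, 6, 3, 2]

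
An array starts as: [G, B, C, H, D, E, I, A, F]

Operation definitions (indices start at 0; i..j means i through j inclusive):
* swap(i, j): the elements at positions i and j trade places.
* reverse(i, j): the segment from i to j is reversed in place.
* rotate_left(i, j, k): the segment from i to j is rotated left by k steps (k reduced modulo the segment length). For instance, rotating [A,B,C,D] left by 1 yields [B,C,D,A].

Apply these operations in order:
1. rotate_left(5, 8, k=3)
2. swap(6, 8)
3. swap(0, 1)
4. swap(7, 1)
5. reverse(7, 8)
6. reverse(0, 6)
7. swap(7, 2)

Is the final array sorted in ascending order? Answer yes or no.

Answer: no

Derivation:
After 1 (rotate_left(5, 8, k=3)): [G, B, C, H, D, F, E, I, A]
After 2 (swap(6, 8)): [G, B, C, H, D, F, A, I, E]
After 3 (swap(0, 1)): [B, G, C, H, D, F, A, I, E]
After 4 (swap(7, 1)): [B, I, C, H, D, F, A, G, E]
After 5 (reverse(7, 8)): [B, I, C, H, D, F, A, E, G]
After 6 (reverse(0, 6)): [A, F, D, H, C, I, B, E, G]
After 7 (swap(7, 2)): [A, F, E, H, C, I, B, D, G]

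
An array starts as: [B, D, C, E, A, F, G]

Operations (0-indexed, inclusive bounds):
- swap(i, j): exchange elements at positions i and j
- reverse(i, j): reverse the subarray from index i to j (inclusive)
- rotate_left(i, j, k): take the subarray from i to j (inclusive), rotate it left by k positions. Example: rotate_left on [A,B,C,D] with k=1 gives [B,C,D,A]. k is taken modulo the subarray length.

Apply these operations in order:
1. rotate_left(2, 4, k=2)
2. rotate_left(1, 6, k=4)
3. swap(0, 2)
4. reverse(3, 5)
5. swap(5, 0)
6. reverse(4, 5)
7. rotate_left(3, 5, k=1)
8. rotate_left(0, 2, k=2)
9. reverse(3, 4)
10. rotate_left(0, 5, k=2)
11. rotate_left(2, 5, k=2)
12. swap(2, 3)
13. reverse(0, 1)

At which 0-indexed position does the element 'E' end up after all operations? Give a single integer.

After 1 (rotate_left(2, 4, k=2)): [B, D, A, C, E, F, G]
After 2 (rotate_left(1, 6, k=4)): [B, F, G, D, A, C, E]
After 3 (swap(0, 2)): [G, F, B, D, A, C, E]
After 4 (reverse(3, 5)): [G, F, B, C, A, D, E]
After 5 (swap(5, 0)): [D, F, B, C, A, G, E]
After 6 (reverse(4, 5)): [D, F, B, C, G, A, E]
After 7 (rotate_left(3, 5, k=1)): [D, F, B, G, A, C, E]
After 8 (rotate_left(0, 2, k=2)): [B, D, F, G, A, C, E]
After 9 (reverse(3, 4)): [B, D, F, A, G, C, E]
After 10 (rotate_left(0, 5, k=2)): [F, A, G, C, B, D, E]
After 11 (rotate_left(2, 5, k=2)): [F, A, B, D, G, C, E]
After 12 (swap(2, 3)): [F, A, D, B, G, C, E]
After 13 (reverse(0, 1)): [A, F, D, B, G, C, E]

Answer: 6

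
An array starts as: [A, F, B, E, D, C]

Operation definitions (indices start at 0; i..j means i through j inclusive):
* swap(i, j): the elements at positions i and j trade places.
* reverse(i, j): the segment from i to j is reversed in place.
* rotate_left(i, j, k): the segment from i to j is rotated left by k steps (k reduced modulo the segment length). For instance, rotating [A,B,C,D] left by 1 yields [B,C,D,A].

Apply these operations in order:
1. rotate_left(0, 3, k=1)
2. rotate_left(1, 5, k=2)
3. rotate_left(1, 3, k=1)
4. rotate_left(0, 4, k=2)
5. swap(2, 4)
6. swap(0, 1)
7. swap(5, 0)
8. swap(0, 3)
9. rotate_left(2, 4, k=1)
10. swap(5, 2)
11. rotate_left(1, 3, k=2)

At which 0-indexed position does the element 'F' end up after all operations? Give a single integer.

Answer: 0

Derivation:
After 1 (rotate_left(0, 3, k=1)): [F, B, E, A, D, C]
After 2 (rotate_left(1, 5, k=2)): [F, A, D, C, B, E]
After 3 (rotate_left(1, 3, k=1)): [F, D, C, A, B, E]
After 4 (rotate_left(0, 4, k=2)): [C, A, B, F, D, E]
After 5 (swap(2, 4)): [C, A, D, F, B, E]
After 6 (swap(0, 1)): [A, C, D, F, B, E]
After 7 (swap(5, 0)): [E, C, D, F, B, A]
After 8 (swap(0, 3)): [F, C, D, E, B, A]
After 9 (rotate_left(2, 4, k=1)): [F, C, E, B, D, A]
After 10 (swap(5, 2)): [F, C, A, B, D, E]
After 11 (rotate_left(1, 3, k=2)): [F, B, C, A, D, E]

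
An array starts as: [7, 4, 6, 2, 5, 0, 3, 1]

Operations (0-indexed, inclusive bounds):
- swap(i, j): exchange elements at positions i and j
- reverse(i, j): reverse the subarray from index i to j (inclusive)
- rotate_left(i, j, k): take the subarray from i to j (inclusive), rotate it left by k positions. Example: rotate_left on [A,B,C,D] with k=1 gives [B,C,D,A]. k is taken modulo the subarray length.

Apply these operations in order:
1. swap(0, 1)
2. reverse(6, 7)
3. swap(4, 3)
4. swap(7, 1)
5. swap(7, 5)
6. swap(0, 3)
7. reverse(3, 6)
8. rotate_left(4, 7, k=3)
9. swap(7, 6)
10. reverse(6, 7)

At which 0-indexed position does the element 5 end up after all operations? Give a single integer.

Answer: 0

Derivation:
After 1 (swap(0, 1)): [4, 7, 6, 2, 5, 0, 3, 1]
After 2 (reverse(6, 7)): [4, 7, 6, 2, 5, 0, 1, 3]
After 3 (swap(4, 3)): [4, 7, 6, 5, 2, 0, 1, 3]
After 4 (swap(7, 1)): [4, 3, 6, 5, 2, 0, 1, 7]
After 5 (swap(7, 5)): [4, 3, 6, 5, 2, 7, 1, 0]
After 6 (swap(0, 3)): [5, 3, 6, 4, 2, 7, 1, 0]
After 7 (reverse(3, 6)): [5, 3, 6, 1, 7, 2, 4, 0]
After 8 (rotate_left(4, 7, k=3)): [5, 3, 6, 1, 0, 7, 2, 4]
After 9 (swap(7, 6)): [5, 3, 6, 1, 0, 7, 4, 2]
After 10 (reverse(6, 7)): [5, 3, 6, 1, 0, 7, 2, 4]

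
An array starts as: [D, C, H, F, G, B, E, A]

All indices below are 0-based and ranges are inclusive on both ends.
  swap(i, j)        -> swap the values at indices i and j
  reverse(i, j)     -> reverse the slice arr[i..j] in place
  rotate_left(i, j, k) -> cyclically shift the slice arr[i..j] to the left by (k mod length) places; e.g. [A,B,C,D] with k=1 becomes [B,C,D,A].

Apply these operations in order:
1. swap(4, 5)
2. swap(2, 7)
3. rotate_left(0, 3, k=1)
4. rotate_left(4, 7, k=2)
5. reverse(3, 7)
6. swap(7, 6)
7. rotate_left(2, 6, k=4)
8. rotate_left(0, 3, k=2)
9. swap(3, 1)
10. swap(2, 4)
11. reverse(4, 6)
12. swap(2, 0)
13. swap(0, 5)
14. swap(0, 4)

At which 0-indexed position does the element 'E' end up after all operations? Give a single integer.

Answer: 7

Derivation:
After 1 (swap(4, 5)): [D, C, H, F, B, G, E, A]
After 2 (swap(2, 7)): [D, C, A, F, B, G, E, H]
After 3 (rotate_left(0, 3, k=1)): [C, A, F, D, B, G, E, H]
After 4 (rotate_left(4, 7, k=2)): [C, A, F, D, E, H, B, G]
After 5 (reverse(3, 7)): [C, A, F, G, B, H, E, D]
After 6 (swap(7, 6)): [C, A, F, G, B, H, D, E]
After 7 (rotate_left(2, 6, k=4)): [C, A, D, F, G, B, H, E]
After 8 (rotate_left(0, 3, k=2)): [D, F, C, A, G, B, H, E]
After 9 (swap(3, 1)): [D, A, C, F, G, B, H, E]
After 10 (swap(2, 4)): [D, A, G, F, C, B, H, E]
After 11 (reverse(4, 6)): [D, A, G, F, H, B, C, E]
After 12 (swap(2, 0)): [G, A, D, F, H, B, C, E]
After 13 (swap(0, 5)): [B, A, D, F, H, G, C, E]
After 14 (swap(0, 4)): [H, A, D, F, B, G, C, E]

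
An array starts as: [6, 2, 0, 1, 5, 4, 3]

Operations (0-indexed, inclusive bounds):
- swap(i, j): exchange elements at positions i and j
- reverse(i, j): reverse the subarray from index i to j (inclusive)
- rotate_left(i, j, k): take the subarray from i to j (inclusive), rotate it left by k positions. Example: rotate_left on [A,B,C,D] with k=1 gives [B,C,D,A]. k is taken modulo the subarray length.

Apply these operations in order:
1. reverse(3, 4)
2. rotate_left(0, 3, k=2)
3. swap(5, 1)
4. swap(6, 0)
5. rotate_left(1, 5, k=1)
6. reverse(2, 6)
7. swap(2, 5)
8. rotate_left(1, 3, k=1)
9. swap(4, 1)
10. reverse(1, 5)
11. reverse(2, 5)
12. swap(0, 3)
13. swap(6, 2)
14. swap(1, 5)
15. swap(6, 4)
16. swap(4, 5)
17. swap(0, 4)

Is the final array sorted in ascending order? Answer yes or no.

After 1 (reverse(3, 4)): [6, 2, 0, 5, 1, 4, 3]
After 2 (rotate_left(0, 3, k=2)): [0, 5, 6, 2, 1, 4, 3]
After 3 (swap(5, 1)): [0, 4, 6, 2, 1, 5, 3]
After 4 (swap(6, 0)): [3, 4, 6, 2, 1, 5, 0]
After 5 (rotate_left(1, 5, k=1)): [3, 6, 2, 1, 5, 4, 0]
After 6 (reverse(2, 6)): [3, 6, 0, 4, 5, 1, 2]
After 7 (swap(2, 5)): [3, 6, 1, 4, 5, 0, 2]
After 8 (rotate_left(1, 3, k=1)): [3, 1, 4, 6, 5, 0, 2]
After 9 (swap(4, 1)): [3, 5, 4, 6, 1, 0, 2]
After 10 (reverse(1, 5)): [3, 0, 1, 6, 4, 5, 2]
After 11 (reverse(2, 5)): [3, 0, 5, 4, 6, 1, 2]
After 12 (swap(0, 3)): [4, 0, 5, 3, 6, 1, 2]
After 13 (swap(6, 2)): [4, 0, 2, 3, 6, 1, 5]
After 14 (swap(1, 5)): [4, 1, 2, 3, 6, 0, 5]
After 15 (swap(6, 4)): [4, 1, 2, 3, 5, 0, 6]
After 16 (swap(4, 5)): [4, 1, 2, 3, 0, 5, 6]
After 17 (swap(0, 4)): [0, 1, 2, 3, 4, 5, 6]

Answer: yes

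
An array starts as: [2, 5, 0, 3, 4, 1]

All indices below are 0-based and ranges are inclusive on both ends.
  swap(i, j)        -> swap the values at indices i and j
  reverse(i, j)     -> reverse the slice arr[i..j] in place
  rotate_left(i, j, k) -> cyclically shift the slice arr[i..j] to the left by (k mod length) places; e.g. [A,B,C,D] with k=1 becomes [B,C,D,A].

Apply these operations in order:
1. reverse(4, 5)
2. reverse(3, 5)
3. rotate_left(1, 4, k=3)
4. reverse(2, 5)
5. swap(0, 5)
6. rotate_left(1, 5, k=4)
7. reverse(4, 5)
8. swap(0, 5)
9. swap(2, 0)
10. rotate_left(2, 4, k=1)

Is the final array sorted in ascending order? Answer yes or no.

Answer: no

Derivation:
After 1 (reverse(4, 5)): [2, 5, 0, 3, 1, 4]
After 2 (reverse(3, 5)): [2, 5, 0, 4, 1, 3]
After 3 (rotate_left(1, 4, k=3)): [2, 1, 5, 0, 4, 3]
After 4 (reverse(2, 5)): [2, 1, 3, 4, 0, 5]
After 5 (swap(0, 5)): [5, 1, 3, 4, 0, 2]
After 6 (rotate_left(1, 5, k=4)): [5, 2, 1, 3, 4, 0]
After 7 (reverse(4, 5)): [5, 2, 1, 3, 0, 4]
After 8 (swap(0, 5)): [4, 2, 1, 3, 0, 5]
After 9 (swap(2, 0)): [1, 2, 4, 3, 0, 5]
After 10 (rotate_left(2, 4, k=1)): [1, 2, 3, 0, 4, 5]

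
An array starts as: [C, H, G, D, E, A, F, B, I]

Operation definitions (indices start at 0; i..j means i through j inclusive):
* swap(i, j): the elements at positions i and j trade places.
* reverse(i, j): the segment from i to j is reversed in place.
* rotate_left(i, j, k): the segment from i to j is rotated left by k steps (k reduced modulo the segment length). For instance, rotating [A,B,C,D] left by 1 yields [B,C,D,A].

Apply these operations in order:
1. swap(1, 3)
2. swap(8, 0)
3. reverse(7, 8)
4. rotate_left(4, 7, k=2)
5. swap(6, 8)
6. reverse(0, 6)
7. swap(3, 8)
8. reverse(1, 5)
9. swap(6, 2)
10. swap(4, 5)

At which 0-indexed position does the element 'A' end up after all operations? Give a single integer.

After 1 (swap(1, 3)): [C, D, G, H, E, A, F, B, I]
After 2 (swap(8, 0)): [I, D, G, H, E, A, F, B, C]
After 3 (reverse(7, 8)): [I, D, G, H, E, A, F, C, B]
After 4 (rotate_left(4, 7, k=2)): [I, D, G, H, F, C, E, A, B]
After 5 (swap(6, 8)): [I, D, G, H, F, C, B, A, E]
After 6 (reverse(0, 6)): [B, C, F, H, G, D, I, A, E]
After 7 (swap(3, 8)): [B, C, F, E, G, D, I, A, H]
After 8 (reverse(1, 5)): [B, D, G, E, F, C, I, A, H]
After 9 (swap(6, 2)): [B, D, I, E, F, C, G, A, H]
After 10 (swap(4, 5)): [B, D, I, E, C, F, G, A, H]

Answer: 7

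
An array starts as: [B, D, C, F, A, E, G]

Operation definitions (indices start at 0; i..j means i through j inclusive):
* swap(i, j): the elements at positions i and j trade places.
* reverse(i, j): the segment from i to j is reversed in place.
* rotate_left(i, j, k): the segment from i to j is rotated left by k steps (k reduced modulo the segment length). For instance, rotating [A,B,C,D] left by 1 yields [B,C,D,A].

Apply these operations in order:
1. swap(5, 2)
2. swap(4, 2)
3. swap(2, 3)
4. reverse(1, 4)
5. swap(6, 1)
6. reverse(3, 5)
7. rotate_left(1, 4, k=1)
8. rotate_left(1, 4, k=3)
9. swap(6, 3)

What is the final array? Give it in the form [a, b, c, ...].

After 1 (swap(5, 2)): [B, D, E, F, A, C, G]
After 2 (swap(4, 2)): [B, D, A, F, E, C, G]
After 3 (swap(2, 3)): [B, D, F, A, E, C, G]
After 4 (reverse(1, 4)): [B, E, A, F, D, C, G]
After 5 (swap(6, 1)): [B, G, A, F, D, C, E]
After 6 (reverse(3, 5)): [B, G, A, C, D, F, E]
After 7 (rotate_left(1, 4, k=1)): [B, A, C, D, G, F, E]
After 8 (rotate_left(1, 4, k=3)): [B, G, A, C, D, F, E]
After 9 (swap(6, 3)): [B, G, A, E, D, F, C]

Answer: [B, G, A, E, D, F, C]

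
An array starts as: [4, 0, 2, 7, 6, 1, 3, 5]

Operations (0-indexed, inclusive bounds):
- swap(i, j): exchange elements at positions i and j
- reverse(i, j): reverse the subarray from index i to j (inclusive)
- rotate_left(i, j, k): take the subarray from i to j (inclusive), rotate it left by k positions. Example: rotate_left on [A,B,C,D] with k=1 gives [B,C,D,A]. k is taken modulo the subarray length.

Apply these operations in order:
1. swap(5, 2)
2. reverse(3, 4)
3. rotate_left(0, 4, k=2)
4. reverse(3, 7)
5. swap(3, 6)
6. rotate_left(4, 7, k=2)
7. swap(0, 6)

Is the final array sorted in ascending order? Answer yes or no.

Answer: no

Derivation:
After 1 (swap(5, 2)): [4, 0, 1, 7, 6, 2, 3, 5]
After 2 (reverse(3, 4)): [4, 0, 1, 6, 7, 2, 3, 5]
After 3 (rotate_left(0, 4, k=2)): [1, 6, 7, 4, 0, 2, 3, 5]
After 4 (reverse(3, 7)): [1, 6, 7, 5, 3, 2, 0, 4]
After 5 (swap(3, 6)): [1, 6, 7, 0, 3, 2, 5, 4]
After 6 (rotate_left(4, 7, k=2)): [1, 6, 7, 0, 5, 4, 3, 2]
After 7 (swap(0, 6)): [3, 6, 7, 0, 5, 4, 1, 2]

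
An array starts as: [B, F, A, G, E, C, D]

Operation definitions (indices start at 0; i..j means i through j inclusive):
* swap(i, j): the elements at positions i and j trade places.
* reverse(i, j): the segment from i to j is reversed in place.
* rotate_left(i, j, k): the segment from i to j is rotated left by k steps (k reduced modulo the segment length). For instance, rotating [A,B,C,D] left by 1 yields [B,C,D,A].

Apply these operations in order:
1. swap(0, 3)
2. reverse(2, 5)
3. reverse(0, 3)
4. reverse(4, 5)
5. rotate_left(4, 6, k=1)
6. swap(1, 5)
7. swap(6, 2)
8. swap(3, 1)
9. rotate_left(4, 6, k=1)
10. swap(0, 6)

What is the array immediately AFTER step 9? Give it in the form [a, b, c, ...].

After 1 (swap(0, 3)): [G, F, A, B, E, C, D]
After 2 (reverse(2, 5)): [G, F, C, E, B, A, D]
After 3 (reverse(0, 3)): [E, C, F, G, B, A, D]
After 4 (reverse(4, 5)): [E, C, F, G, A, B, D]
After 5 (rotate_left(4, 6, k=1)): [E, C, F, G, B, D, A]
After 6 (swap(1, 5)): [E, D, F, G, B, C, A]
After 7 (swap(6, 2)): [E, D, A, G, B, C, F]
After 8 (swap(3, 1)): [E, G, A, D, B, C, F]
After 9 (rotate_left(4, 6, k=1)): [E, G, A, D, C, F, B]

Answer: [E, G, A, D, C, F, B]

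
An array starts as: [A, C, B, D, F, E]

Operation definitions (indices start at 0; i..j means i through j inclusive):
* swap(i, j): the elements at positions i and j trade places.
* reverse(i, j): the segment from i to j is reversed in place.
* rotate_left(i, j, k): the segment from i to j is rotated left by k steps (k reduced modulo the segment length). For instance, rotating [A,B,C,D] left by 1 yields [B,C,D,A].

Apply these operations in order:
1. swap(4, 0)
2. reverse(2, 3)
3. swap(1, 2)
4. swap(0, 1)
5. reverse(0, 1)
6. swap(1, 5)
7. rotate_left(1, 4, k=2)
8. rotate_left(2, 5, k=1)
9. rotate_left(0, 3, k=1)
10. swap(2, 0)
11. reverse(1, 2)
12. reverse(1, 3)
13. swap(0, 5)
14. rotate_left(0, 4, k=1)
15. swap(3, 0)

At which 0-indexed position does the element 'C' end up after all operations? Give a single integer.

Answer: 5

Derivation:
After 1 (swap(4, 0)): [F, C, B, D, A, E]
After 2 (reverse(2, 3)): [F, C, D, B, A, E]
After 3 (swap(1, 2)): [F, D, C, B, A, E]
After 4 (swap(0, 1)): [D, F, C, B, A, E]
After 5 (reverse(0, 1)): [F, D, C, B, A, E]
After 6 (swap(1, 5)): [F, E, C, B, A, D]
After 7 (rotate_left(1, 4, k=2)): [F, B, A, E, C, D]
After 8 (rotate_left(2, 5, k=1)): [F, B, E, C, D, A]
After 9 (rotate_left(0, 3, k=1)): [B, E, C, F, D, A]
After 10 (swap(2, 0)): [C, E, B, F, D, A]
After 11 (reverse(1, 2)): [C, B, E, F, D, A]
After 12 (reverse(1, 3)): [C, F, E, B, D, A]
After 13 (swap(0, 5)): [A, F, E, B, D, C]
After 14 (rotate_left(0, 4, k=1)): [F, E, B, D, A, C]
After 15 (swap(3, 0)): [D, E, B, F, A, C]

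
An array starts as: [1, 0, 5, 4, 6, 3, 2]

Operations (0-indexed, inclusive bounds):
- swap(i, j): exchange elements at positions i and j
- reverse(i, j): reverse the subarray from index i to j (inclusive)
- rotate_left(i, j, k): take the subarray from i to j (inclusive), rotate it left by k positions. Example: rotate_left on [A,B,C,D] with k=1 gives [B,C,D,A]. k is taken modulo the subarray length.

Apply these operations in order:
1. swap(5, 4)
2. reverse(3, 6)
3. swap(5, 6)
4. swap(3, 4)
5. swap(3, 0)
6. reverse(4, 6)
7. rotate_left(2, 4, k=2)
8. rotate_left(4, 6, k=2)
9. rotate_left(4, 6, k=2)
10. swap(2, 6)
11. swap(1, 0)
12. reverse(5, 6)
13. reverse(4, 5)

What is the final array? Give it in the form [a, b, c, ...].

After 1 (swap(5, 4)): [1, 0, 5, 4, 3, 6, 2]
After 2 (reverse(3, 6)): [1, 0, 5, 2, 6, 3, 4]
After 3 (swap(5, 6)): [1, 0, 5, 2, 6, 4, 3]
After 4 (swap(3, 4)): [1, 0, 5, 6, 2, 4, 3]
After 5 (swap(3, 0)): [6, 0, 5, 1, 2, 4, 3]
After 6 (reverse(4, 6)): [6, 0, 5, 1, 3, 4, 2]
After 7 (rotate_left(2, 4, k=2)): [6, 0, 3, 5, 1, 4, 2]
After 8 (rotate_left(4, 6, k=2)): [6, 0, 3, 5, 2, 1, 4]
After 9 (rotate_left(4, 6, k=2)): [6, 0, 3, 5, 4, 2, 1]
After 10 (swap(2, 6)): [6, 0, 1, 5, 4, 2, 3]
After 11 (swap(1, 0)): [0, 6, 1, 5, 4, 2, 3]
After 12 (reverse(5, 6)): [0, 6, 1, 5, 4, 3, 2]
After 13 (reverse(4, 5)): [0, 6, 1, 5, 3, 4, 2]

Answer: [0, 6, 1, 5, 3, 4, 2]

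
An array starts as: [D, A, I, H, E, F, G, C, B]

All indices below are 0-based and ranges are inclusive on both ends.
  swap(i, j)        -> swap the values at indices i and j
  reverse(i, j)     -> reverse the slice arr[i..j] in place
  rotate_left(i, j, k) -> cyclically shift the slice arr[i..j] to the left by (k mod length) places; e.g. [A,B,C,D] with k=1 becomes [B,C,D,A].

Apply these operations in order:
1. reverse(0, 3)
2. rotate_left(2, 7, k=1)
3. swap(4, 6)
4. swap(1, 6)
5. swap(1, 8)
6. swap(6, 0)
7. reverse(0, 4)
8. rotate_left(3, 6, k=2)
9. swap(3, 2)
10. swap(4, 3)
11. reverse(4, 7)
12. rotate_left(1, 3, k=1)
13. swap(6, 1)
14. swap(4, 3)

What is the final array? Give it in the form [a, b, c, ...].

After 1 (reverse(0, 3)): [H, I, A, D, E, F, G, C, B]
After 2 (rotate_left(2, 7, k=1)): [H, I, D, E, F, G, C, A, B]
After 3 (swap(4, 6)): [H, I, D, E, C, G, F, A, B]
After 4 (swap(1, 6)): [H, F, D, E, C, G, I, A, B]
After 5 (swap(1, 8)): [H, B, D, E, C, G, I, A, F]
After 6 (swap(6, 0)): [I, B, D, E, C, G, H, A, F]
After 7 (reverse(0, 4)): [C, E, D, B, I, G, H, A, F]
After 8 (rotate_left(3, 6, k=2)): [C, E, D, G, H, B, I, A, F]
After 9 (swap(3, 2)): [C, E, G, D, H, B, I, A, F]
After 10 (swap(4, 3)): [C, E, G, H, D, B, I, A, F]
After 11 (reverse(4, 7)): [C, E, G, H, A, I, B, D, F]
After 12 (rotate_left(1, 3, k=1)): [C, G, H, E, A, I, B, D, F]
After 13 (swap(6, 1)): [C, B, H, E, A, I, G, D, F]
After 14 (swap(4, 3)): [C, B, H, A, E, I, G, D, F]

Answer: [C, B, H, A, E, I, G, D, F]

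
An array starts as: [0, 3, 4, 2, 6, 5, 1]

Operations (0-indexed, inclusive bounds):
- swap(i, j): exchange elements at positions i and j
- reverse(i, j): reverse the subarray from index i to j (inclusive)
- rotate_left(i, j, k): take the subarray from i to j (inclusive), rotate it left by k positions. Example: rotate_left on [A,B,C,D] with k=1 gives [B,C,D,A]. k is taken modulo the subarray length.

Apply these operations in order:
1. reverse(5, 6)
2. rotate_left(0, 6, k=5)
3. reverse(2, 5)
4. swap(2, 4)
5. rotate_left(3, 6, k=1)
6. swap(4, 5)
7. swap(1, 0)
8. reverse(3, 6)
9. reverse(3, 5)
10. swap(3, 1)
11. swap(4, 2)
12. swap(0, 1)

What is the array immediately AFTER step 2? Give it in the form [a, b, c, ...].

Answer: [1, 5, 0, 3, 4, 2, 6]

Derivation:
After 1 (reverse(5, 6)): [0, 3, 4, 2, 6, 1, 5]
After 2 (rotate_left(0, 6, k=5)): [1, 5, 0, 3, 4, 2, 6]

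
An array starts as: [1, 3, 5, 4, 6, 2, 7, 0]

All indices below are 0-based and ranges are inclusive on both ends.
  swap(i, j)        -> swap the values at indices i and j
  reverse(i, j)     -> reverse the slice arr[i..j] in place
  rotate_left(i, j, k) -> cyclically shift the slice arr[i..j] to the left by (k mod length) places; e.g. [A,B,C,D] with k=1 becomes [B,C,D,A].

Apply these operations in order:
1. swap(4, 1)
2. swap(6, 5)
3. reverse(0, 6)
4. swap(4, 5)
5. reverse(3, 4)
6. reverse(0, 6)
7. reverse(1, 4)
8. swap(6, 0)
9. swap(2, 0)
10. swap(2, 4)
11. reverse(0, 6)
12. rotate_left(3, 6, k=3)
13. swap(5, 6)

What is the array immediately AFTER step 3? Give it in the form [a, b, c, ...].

After 1 (swap(4, 1)): [1, 6, 5, 4, 3, 2, 7, 0]
After 2 (swap(6, 5)): [1, 6, 5, 4, 3, 7, 2, 0]
After 3 (reverse(0, 6)): [2, 7, 3, 4, 5, 6, 1, 0]

Answer: [2, 7, 3, 4, 5, 6, 1, 0]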